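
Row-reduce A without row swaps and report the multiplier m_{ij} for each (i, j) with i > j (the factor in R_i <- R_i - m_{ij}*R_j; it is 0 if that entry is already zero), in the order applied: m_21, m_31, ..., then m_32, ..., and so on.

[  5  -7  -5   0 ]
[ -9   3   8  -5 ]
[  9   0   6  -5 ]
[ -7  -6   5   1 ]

multipliers: -9/5, 9/5, -7/5, -21/16, 79/48, -17/657

Forward elimination:
R2 <- R2 - (-9/5)*R1:  [     0  -48/5     -1     -5 ]
R3 <- R3 - (9/5)*R1:  [    0  63/5    15    -5 ]
R4 <- R4 - (-7/5)*R1:  [     0  -79/5     -2      1 ]
R3 <- R3 - (-21/16)*R2:  [       0        0   219/16  -185/16 ]
R4 <- R4 - (79/48)*R2:  [      0       0  -17/48  443/48 ]
R4 <- R4 - (-17/657)*R3:  [        0         0         0  5867/657 ]
Multipliers (in order of application): m_{21} = -9/5, m_{31} = 9/5, m_{41} = -7/5, m_{32} = -21/16, m_{42} = 79/48, m_{43} = -17/657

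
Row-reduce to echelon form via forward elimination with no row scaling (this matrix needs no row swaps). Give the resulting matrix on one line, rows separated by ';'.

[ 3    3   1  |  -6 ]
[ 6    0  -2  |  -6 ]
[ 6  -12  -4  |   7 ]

Forward elimination:
R2 <- R2 - (2)*R1:  [  0  -6  -4   6 ]
R3 <- R3 - (2)*R1:  [   0  -18   -6   19 ]
R3 <- R3 - (3)*R2:  [ 0  0  6  1 ]
Row echelon form:
[ 3   3   1  |  -6 ]
[ 0  -6  -4  |   6 ]
[ 0   0   6  |   1 ]

REF = [3 3 1 -6; 0 -6 -4 6; 0 0 6 1]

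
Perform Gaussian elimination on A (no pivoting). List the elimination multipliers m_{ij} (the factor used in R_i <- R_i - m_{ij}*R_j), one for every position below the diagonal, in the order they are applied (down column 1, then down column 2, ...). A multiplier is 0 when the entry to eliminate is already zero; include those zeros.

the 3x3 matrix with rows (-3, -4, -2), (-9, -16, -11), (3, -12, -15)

multipliers: 3, -1, 4

Forward elimination:
R2 <- R2 - (3)*R1:  [  0  -4  -5 ]
R3 <- R3 - (-1)*R1:  [   0  -16  -17 ]
R3 <- R3 - (4)*R2:  [ 0  0  3 ]
Multipliers (in order of application): m_{21} = 3, m_{31} = -1, m_{32} = 4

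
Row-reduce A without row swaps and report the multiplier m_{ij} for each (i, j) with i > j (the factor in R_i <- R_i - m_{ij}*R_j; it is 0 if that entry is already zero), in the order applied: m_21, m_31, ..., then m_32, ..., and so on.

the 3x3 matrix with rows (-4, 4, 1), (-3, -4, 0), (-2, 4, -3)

Forward elimination:
R2 <- R2 - (3/4)*R1:  [    0    -7  -3/4 ]
R3 <- R3 - (1/2)*R1:  [    0     2  -7/2 ]
R3 <- R3 - (-2/7)*R2:  [     0      0  -26/7 ]
Multipliers (in order of application): m_{21} = 3/4, m_{31} = 1/2, m_{32} = -2/7

multipliers: 3/4, 1/2, -2/7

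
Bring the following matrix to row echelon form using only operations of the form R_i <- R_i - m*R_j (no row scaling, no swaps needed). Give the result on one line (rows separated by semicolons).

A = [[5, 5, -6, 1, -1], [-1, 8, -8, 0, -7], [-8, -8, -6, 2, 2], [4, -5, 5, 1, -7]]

Forward elimination:
R2 <- R2 - (-1/5)*R1:  [     0      9  -46/5    1/5  -36/5 ]
R3 <- R3 - (-8/5)*R1:  [     0      0  -78/5   18/5    2/5 ]
R4 <- R4 - (4/5)*R1:  [     0     -9   49/5    1/5  -31/5 ]
R4 <- R4 - (-1)*R2:  [     0      0    3/5    2/5  -67/5 ]
R4 <- R4 - (-1/26)*R3:  [       0        0        0     7/13  -174/13 ]
Row echelon form:
[ 5  5     -6     1       -1 ]
[ 0  9  -46/5   1/5    -36/5 ]
[ 0  0  -78/5  18/5      2/5 ]
[ 0  0      0  7/13  -174/13 ]

REF = [5 5 -6 1 -1; 0 9 -46/5 1/5 -36/5; 0 0 -78/5 18/5 2/5; 0 0 0 7/13 -174/13]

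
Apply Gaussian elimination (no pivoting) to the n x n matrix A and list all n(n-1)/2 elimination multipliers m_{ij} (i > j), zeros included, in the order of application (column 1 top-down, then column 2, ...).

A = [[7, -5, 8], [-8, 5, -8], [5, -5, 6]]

Forward elimination:
R2 <- R2 - (-8/7)*R1:  [    0  -5/7   8/7 ]
R3 <- R3 - (5/7)*R1:  [     0  -10/7    2/7 ]
R3 <- R3 - (2)*R2:  [  0   0  -2 ]
Multipliers (in order of application): m_{21} = -8/7, m_{31} = 5/7, m_{32} = 2

multipliers: -8/7, 5/7, 2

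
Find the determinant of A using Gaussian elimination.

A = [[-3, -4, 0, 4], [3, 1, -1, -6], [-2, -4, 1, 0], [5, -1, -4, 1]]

Forward elimination:
R2 <- R2 - (-1)*R1:  [  0  -3  -1  -2 ]
R3 <- R3 - (2/3)*R1:  [    0  -4/3     1  -8/3 ]
R4 <- R4 - (-5/3)*R1:  [     0  -23/3     -4   23/3 ]
R3 <- R3 - (4/9)*R2:  [     0      0   13/9  -16/9 ]
R4 <- R4 - (23/9)*R2:  [     0      0  -13/9  115/9 ]
R4 <- R4 - (-1)*R3:  [  0   0   0  11 ]
Upper-triangular form:
[ -3  -4     0      4 ]
[  0  -3    -1     -2 ]
[  0   0  13/9  -16/9 ]
[  0   0     0     11 ]
det(A) = (-1)^0 * (-3) * (-3) * (13/9) * (11) = 143  (0 row swaps -> sign +1)

det(A) = 143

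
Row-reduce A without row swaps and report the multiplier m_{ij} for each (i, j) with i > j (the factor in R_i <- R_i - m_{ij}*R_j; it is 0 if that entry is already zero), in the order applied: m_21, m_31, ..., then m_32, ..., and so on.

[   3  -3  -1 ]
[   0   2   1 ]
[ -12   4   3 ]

Forward elimination:
R2: entry in column 1 is already 0 -> m_{21} = 0 (no row operation needed)
R3 <- R3 - (-4)*R1:  [  0  -8  -1 ]
R3 <- R3 - (-4)*R2:  [ 0  0  3 ]
Multipliers (in order of application): m_{21} = 0, m_{31} = -4, m_{32} = -4

multipliers: 0, -4, -4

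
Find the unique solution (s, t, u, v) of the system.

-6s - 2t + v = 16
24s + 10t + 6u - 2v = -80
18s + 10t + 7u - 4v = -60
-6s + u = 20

Forward elimination on [A|b]:
R2 <- R2 - (-4)*R1:  [   0    2    6    2  -16 ]
R3 <- R3 - (-3)*R1:  [   0    4    7   -1  -12 ]
R4 <- R4 - (1)*R1:  [  0   2   1  -1   4 ]
R3 <- R3 - (2)*R2:  [  0   0  -5  -5  20 ]
R4 <- R4 - (1)*R2:  [  0   0  -5  -3  20 ]
R4 <- R4 - (1)*R3:  [ 0  0  0  2  0 ]
Row echelon form:
[ -6  -2   0   1  |   16 ]
[  0   2   6   2  |  -16 ]
[  0   0  -5  -5  |   20 ]
[  0   0   0   2  |    0 ]
Back-substitution:
v = (0) / 2 = 0
u = (20 - (-5)*(0)) / -5 = -4
t = (-16 - (6)*(-4) - (2)*(0)) / 2 = 4
s = (16 - (-2)*(4) - (1)*(0)) / -6 = -4

(-4, 4, -4, 0)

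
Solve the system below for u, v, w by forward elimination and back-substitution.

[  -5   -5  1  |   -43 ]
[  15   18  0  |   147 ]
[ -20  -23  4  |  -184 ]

(5, 4, 2)

Forward elimination on [A|b]:
R2 <- R2 - (-3)*R1:  [  0   3   3  18 ]
R3 <- R3 - (4)*R1:  [   0   -3    0  -12 ]
R3 <- R3 - (-1)*R2:  [ 0  0  3  6 ]
Row echelon form:
[ -5  -5  1  |  -43 ]
[  0   3  3  |   18 ]
[  0   0  3  |    6 ]
Back-substitution:
w = (6) / 3 = 2
v = (18 - (3)*(2)) / 3 = 4
u = (-43 - (-5)*(4) - (1)*(2)) / -5 = 5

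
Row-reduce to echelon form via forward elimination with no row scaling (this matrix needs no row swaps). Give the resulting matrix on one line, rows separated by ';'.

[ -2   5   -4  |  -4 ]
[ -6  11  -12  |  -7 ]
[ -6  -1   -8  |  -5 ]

REF = [-2 5 -4 -4; 0 -4 0 5; 0 0 4 -13]

Forward elimination:
R2 <- R2 - (3)*R1:  [  0  -4   0   5 ]
R3 <- R3 - (3)*R1:  [   0  -16    4    7 ]
R3 <- R3 - (4)*R2:  [   0    0    4  -13 ]
Row echelon form:
[ -2   5  -4  |   -4 ]
[  0  -4   0  |    5 ]
[  0   0   4  |  -13 ]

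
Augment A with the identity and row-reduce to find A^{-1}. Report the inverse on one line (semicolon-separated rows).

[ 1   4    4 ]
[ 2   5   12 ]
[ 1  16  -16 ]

inverse = [-68/3 32/3 7/3; 11/3 -5/3 -1/3; 9/4 -1 -1/4]

Gauss-Jordan on [A | I]:
R2 <- R2 - (2)*R1:  [  0  -3   4  |  -2   1   0 ]
R3 <- R3 - (1)*R1:  [   0   12  -20  |   -1    0    1 ]
R2 <- (1/-3)*R2:  [    0     1  -4/3  |   2/3  -1/3     0 ]
R1 <- R1 - (4)*R2:  [    1     0  28/3  |  -5/3   4/3     0 ]
R3 <- R3 - (12)*R2:  [  0   0  -4  |  -9   4   1 ]
R3 <- (1/-4)*R3:  [    0     0     1  |   9/4    -1  -1/4 ]
R1 <- R1 - (28/3)*R3:  [     1      0      0  |  -68/3   32/3    7/3 ]
R2 <- R2 - (-4/3)*R3:  [    0     1     0  |  11/3  -5/3  -1/3 ]
Right block of [I | A^{-1}] is the inverse:
[ -68/3  32/3   7/3 ]
[  11/3  -5/3  -1/3 ]
[   9/4    -1  -1/4 ]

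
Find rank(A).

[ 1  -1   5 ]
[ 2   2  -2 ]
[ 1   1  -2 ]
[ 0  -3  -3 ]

Row reduction:
R2 <- R2 - (2)*R1:  [   0    4  -12 ]
R3 <- R3 - (1)*R1:  [  0   2  -7 ]
R3 <- R3 - (1/2)*R2:  [  0   0  -1 ]
R4 <- R4 - (-3/4)*R2:  [   0    0  -12 ]
R4 <- R4 - (12)*R3:  [ 0  0  0 ]
Row echelon form:
[ 1  -1    5 ]
[ 0   4  -12 ]
[ 0   0   -1 ]
[ 0   0    0 ]
Nonzero rows / pivot columns: 3

rank(A) = 3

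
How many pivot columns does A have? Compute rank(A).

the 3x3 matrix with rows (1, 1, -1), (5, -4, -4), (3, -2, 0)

Row reduction:
R2 <- R2 - (5)*R1:  [  0  -9   1 ]
R3 <- R3 - (3)*R1:  [  0  -5   3 ]
R3 <- R3 - (5/9)*R2:  [    0     0  22/9 ]
Row echelon form:
[ 1   1    -1 ]
[ 0  -9     1 ]
[ 0   0  22/9 ]
Nonzero rows / pivot columns: 3

rank(A) = 3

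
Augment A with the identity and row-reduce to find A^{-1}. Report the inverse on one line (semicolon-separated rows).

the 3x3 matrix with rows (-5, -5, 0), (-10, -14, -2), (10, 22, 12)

inverse = [-31/30 1/2 1/12; 5/6 -1/2 -1/12; -2/3 1/2 1/6]

Gauss-Jordan on [A | I]:
R1 <- (1/-5)*R1:  [    1     1     0  |  -1/5     0     0 ]
R2 <- R2 - (-10)*R1:  [  0  -4  -2  |  -2   1   0 ]
R3 <- R3 - (10)*R1:  [  0  12  12  |   2   0   1 ]
R2 <- (1/-4)*R2:  [    0     1   1/2  |   1/2  -1/4     0 ]
R1 <- R1 - (1)*R2:  [     1      0   -1/2  |  -7/10    1/4      0 ]
R3 <- R3 - (12)*R2:  [  0   0   6  |  -4   3   1 ]
R3 <- (1/6)*R3:  [    0     0     1  |  -2/3   1/2   1/6 ]
R1 <- R1 - (-1/2)*R3:  [      1       0       0  |  -31/30     1/2    1/12 ]
R2 <- R2 - (1/2)*R3:  [     0      1      0  |    5/6   -1/2  -1/12 ]
Right block of [I | A^{-1}] is the inverse:
[ -31/30   1/2   1/12 ]
[    5/6  -1/2  -1/12 ]
[   -2/3   1/2    1/6 ]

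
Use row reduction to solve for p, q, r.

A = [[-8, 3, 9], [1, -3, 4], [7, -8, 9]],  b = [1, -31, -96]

(-5, 2, -5)

Forward elimination on [A|b]:
R2 <- R2 - (-1/8)*R1:  [      0   -21/8    41/8  -247/8 ]
R3 <- R3 - (-7/8)*R1:  [      0   -43/8   135/8  -761/8 ]
R3 <- R3 - (43/21)*R2:  [       0        0   134/21  -670/21 ]
Row echelon form:
[ -8      3       9  |        1 ]
[  0  -21/8    41/8  |   -247/8 ]
[  0      0  134/21  |  -670/21 ]
Back-substitution:
r = (-670/21) / (134/21) = -5
q = (-247/8 - (41/8)*(-5)) / (-21/8) = 2
p = (1 - (3)*(2) - (9)*(-5)) / -8 = -5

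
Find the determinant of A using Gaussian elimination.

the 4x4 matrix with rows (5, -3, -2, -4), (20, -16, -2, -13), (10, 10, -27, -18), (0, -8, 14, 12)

det(A) = -40

Forward elimination:
R2 <- R2 - (4)*R1:  [  0  -4   6   3 ]
R3 <- R3 - (2)*R1:  [   0   16  -23  -10 ]
R3 <- R3 - (-4)*R2:  [ 0  0  1  2 ]
R4 <- R4 - (2)*R2:  [ 0  0  2  6 ]
R4 <- R4 - (2)*R3:  [ 0  0  0  2 ]
Upper-triangular form:
[ 5  -3  -2  -4 ]
[ 0  -4   6   3 ]
[ 0   0   1   2 ]
[ 0   0   0   2 ]
det(A) = (-1)^0 * (5) * (-4) * (1) * (2) = -40  (0 row swaps -> sign +1)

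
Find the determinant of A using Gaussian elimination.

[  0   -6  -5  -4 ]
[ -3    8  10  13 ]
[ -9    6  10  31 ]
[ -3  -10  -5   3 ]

det(A) = 180

Forward elimination:
R1 <-> R2   (pivot in column 1 was zero)
[ -3    8  10  13 ]
[  0   -6  -5  -4 ]
[ -9    6  10  31 ]
[ -3  -10  -5   3 ]
R3 <- R3 - (3)*R1:  [   0  -18  -20   -8 ]
R4 <- R4 - (1)*R1:  [   0  -18  -15  -10 ]
R3 <- R3 - (3)*R2:  [  0   0  -5   4 ]
R4 <- R4 - (3)*R2:  [ 0  0  0  2 ]
Upper-triangular form:
[ -3   8  10  13 ]
[  0  -6  -5  -4 ]
[  0   0  -5   4 ]
[  0   0   0   2 ]
det(A) = (-1)^1 * (-3) * (-6) * (-5) * (2) = 180  (1 row swap -> sign -1)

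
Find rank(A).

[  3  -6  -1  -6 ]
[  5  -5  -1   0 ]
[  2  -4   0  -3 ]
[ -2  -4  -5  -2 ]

Row reduction:
R2 <- R2 - (5/3)*R1:  [   0    5  2/3   10 ]
R3 <- R3 - (2/3)*R1:  [   0    0  2/3    1 ]
R4 <- R4 - (-2/3)*R1:  [     0     -8  -17/3     -6 ]
R4 <- R4 - (-8/5)*R2:  [     0      0  -23/5     10 ]
R4 <- R4 - (-69/10)*R3:  [      0       0       0  169/10 ]
Row echelon form:
[ 3  -6   -1      -6 ]
[ 0   5  2/3      10 ]
[ 0   0  2/3       1 ]
[ 0   0    0  169/10 ]
Nonzero rows / pivot columns: 4

rank(A) = 4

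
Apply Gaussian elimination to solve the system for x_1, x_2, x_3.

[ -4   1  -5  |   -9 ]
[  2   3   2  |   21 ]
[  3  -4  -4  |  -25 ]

(1, 5, 2)

Forward elimination on [A|b]:
R2 <- R2 - (-1/2)*R1:  [    0   7/2  -1/2  33/2 ]
R3 <- R3 - (-3/4)*R1:  [      0   -13/4   -31/4  -127/4 ]
R3 <- R3 - (-13/14)*R2:  [       0        0  -115/14   -115/7 ]
Row echelon form:
[ -4    1       -5  |      -9 ]
[  0  7/2     -1/2  |    33/2 ]
[  0    0  -115/14  |  -115/7 ]
Back-substitution:
x_3 = (-115/7) / (-115/14) = 2
x_2 = (33/2 - (-1/2)*(2)) / (7/2) = 5
x_1 = (-9 - (1)*(5) - (-5)*(2)) / -4 = 1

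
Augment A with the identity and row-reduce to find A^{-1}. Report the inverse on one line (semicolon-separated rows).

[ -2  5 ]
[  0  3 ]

Gauss-Jordan on [A | I]:
R1 <- (1/-2)*R1:  [    1  -5/2  |  -1/2     0 ]
R2 <- (1/3)*R2:  [   0    1  |    0  1/3 ]
R1 <- R1 - (-5/2)*R2:  [    1     0  |  -1/2   5/6 ]
Right block of [I | A^{-1}] is the inverse:
[ -1/2  5/6 ]
[    0  1/3 ]

inverse = [-1/2 5/6; 0 1/3]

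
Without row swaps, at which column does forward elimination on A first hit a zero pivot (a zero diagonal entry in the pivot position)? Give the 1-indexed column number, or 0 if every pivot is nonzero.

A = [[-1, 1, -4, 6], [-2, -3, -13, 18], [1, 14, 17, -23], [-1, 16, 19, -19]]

first zero-pivot column = 0

Naive forward elimination:
R2 <- R2 - (2)*R1:  [  0  -5  -5   6 ]
R3 <- R3 - (-1)*R1:  [   0   15   13  -17 ]
R4 <- R4 - (1)*R1:  [   0   15   23  -25 ]
R3 <- R3 - (-3)*R2:  [  0   0  -2   1 ]
R4 <- R4 - (-3)*R2:  [  0   0   8  -7 ]
R4 <- R4 - (-4)*R3:  [  0   0   0  -3 ]
All pivots nonzero; naive elimination completes without hitting a zero pivot.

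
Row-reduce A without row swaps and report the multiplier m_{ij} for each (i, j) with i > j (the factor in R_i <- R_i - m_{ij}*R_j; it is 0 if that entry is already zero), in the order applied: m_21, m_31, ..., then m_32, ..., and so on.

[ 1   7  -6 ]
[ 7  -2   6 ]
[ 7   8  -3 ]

multipliers: 7, 7, 41/51

Forward elimination:
R2 <- R2 - (7)*R1:  [   0  -51   48 ]
R3 <- R3 - (7)*R1:  [   0  -41   39 ]
R3 <- R3 - (41/51)*R2:  [    0     0  7/17 ]
Multipliers (in order of application): m_{21} = 7, m_{31} = 7, m_{32} = 41/51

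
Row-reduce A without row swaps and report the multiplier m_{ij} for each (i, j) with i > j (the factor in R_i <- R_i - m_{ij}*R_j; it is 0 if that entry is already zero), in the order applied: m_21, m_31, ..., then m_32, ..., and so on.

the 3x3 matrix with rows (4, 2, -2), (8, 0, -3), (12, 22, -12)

multipliers: 2, 3, -4

Forward elimination:
R2 <- R2 - (2)*R1:  [  0  -4   1 ]
R3 <- R3 - (3)*R1:  [  0  16  -6 ]
R3 <- R3 - (-4)*R2:  [  0   0  -2 ]
Multipliers (in order of application): m_{21} = 2, m_{31} = 3, m_{32} = -4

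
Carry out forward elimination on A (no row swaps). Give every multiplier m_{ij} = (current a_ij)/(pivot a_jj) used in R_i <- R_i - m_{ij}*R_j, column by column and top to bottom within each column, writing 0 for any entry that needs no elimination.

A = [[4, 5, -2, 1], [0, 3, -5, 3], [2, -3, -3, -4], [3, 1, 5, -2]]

Forward elimination:
R2: entry in column 1 is already 0 -> m_{21} = 0 (no row operation needed)
R3 <- R3 - (1/2)*R1:  [     0  -11/2     -2   -9/2 ]
R4 <- R4 - (3/4)*R1:  [     0  -11/4   13/2  -11/4 ]
R3 <- R3 - (-11/6)*R2:  [     0      0  -67/6      1 ]
R4 <- R4 - (-11/12)*R2:  [     0      0  23/12      0 ]
R4 <- R4 - (-23/134)*R3:  [      0       0       0  23/134 ]
Multipliers (in order of application): m_{21} = 0, m_{31} = 1/2, m_{41} = 3/4, m_{32} = -11/6, m_{42} = -11/12, m_{43} = -23/134

multipliers: 0, 1/2, 3/4, -11/6, -11/12, -23/134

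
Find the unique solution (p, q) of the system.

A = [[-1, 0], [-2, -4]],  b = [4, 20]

(-4, -3)

Forward elimination on [A|b]:
R2 <- R2 - (2)*R1:  [  0  -4  12 ]
Row echelon form:
[ -1   0  |   4 ]
[  0  -4  |  12 ]
Back-substitution:
q = (12) / -4 = -3
p = (4) / -1 = -4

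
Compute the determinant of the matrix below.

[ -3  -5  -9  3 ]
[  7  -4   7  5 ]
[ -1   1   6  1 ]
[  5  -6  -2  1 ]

det(A) = -1146

Forward elimination:
R2 <- R2 - (-7/3)*R1:  [     0  -47/3    -14     12 ]
R3 <- R3 - (1/3)*R1:  [   0  8/3    9    0 ]
R4 <- R4 - (-5/3)*R1:  [     0  -43/3    -17      6 ]
R3 <- R3 - (-8/47)*R2:  [      0       0  311/47   96/47 ]
R4 <- R4 - (43/47)*R2:  [       0        0  -197/47  -234/47 ]
R4 <- R4 - (-197/311)*R3:  [         0          0          0  -1146/311 ]
Upper-triangular form:
[ -3     -5      -9          3 ]
[  0  -47/3     -14         12 ]
[  0      0  311/47      96/47 ]
[  0      0       0  -1146/311 ]
det(A) = (-1)^0 * (-3) * (-47/3) * (311/47) * (-1146/311) = -1146  (0 row swaps -> sign +1)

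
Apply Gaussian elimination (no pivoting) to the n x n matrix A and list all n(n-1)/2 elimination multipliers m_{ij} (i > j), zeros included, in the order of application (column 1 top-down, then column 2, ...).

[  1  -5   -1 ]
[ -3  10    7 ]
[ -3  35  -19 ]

Forward elimination:
R2 <- R2 - (-3)*R1:  [  0  -5   4 ]
R3 <- R3 - (-3)*R1:  [   0   20  -22 ]
R3 <- R3 - (-4)*R2:  [  0   0  -6 ]
Multipliers (in order of application): m_{21} = -3, m_{31} = -3, m_{32} = -4

multipliers: -3, -3, -4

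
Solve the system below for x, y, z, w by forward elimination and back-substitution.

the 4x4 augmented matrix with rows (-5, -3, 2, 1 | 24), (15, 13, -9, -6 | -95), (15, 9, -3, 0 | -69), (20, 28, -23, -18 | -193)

Forward elimination on [A|b]:
R2 <- R2 - (-3)*R1:  [   0    4   -3   -3  -23 ]
R3 <- R3 - (-3)*R1:  [ 0  0  3  3  3 ]
R4 <- R4 - (-4)*R1:  [   0   16  -15  -14  -97 ]
R4 <- R4 - (4)*R2:  [  0   0  -3  -2  -5 ]
R4 <- R4 - (-1)*R3:  [  0   0   0   1  -2 ]
Row echelon form:
[ -5  -3   2   1  |   24 ]
[  0   4  -3  -3  |  -23 ]
[  0   0   3   3  |    3 ]
[  0   0   0   1  |   -2 ]
Back-substitution:
w = (-2) / 1 = -2
z = (3 - (3)*(-2)) / 3 = 3
y = (-23 - (-3)*(3) - (-3)*(-2)) / 4 = -5
x = (24 - (-3)*(-5) - (2)*(3) - (1)*(-2)) / -5 = -1

(-1, -5, 3, -2)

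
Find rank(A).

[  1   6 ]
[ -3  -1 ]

rank(A) = 2

Row reduction:
R2 <- R2 - (-3)*R1:  [  0  17 ]
Row echelon form:
[ 1   6 ]
[ 0  17 ]
Nonzero rows / pivot columns: 2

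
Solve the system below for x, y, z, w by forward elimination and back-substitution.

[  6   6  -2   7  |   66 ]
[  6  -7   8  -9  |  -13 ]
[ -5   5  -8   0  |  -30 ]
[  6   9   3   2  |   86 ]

(3, 5, 5, 4)

Forward elimination on [A|b]:
R2 <- R2 - (1)*R1:  [   0  -13   10  -16  -79 ]
R3 <- R3 - (-5/6)*R1:  [     0     10  -29/3   35/6     25 ]
R4 <- R4 - (1)*R1:  [  0   3   5  -5  20 ]
R3 <- R3 - (-10/13)*R2:  [       0        0   -77/39  -505/78  -465/13 ]
R4 <- R4 - (-3/13)*R2:  [       0        0    95/13  -113/13    23/13 ]
R4 <- R4 - (-285/77)*R3:  [         0          0          0  -5029/154  -10058/77 ]
Row echelon form:
[ 6    6      -2          7  |         66 ]
[ 0  -13      10        -16  |        -79 ]
[ 0    0  -77/39    -505/78  |    -465/13 ]
[ 0    0       0  -5029/154  |  -10058/77 ]
Back-substitution:
w = (-10058/77) / (-5029/154) = 4
z = (-465/13 - (-505/78)*(4)) / (-77/39) = 5
y = (-79 - (10)*(5) - (-16)*(4)) / -13 = 5
x = (66 - (6)*(5) - (-2)*(5) - (7)*(4)) / 6 = 3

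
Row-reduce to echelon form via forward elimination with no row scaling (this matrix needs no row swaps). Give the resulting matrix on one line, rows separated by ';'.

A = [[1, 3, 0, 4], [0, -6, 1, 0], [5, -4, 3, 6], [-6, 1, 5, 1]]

Forward elimination:
R3 <- R3 - (5)*R1:  [   0  -19    3  -14 ]
R4 <- R4 - (-6)*R1:  [  0  19   5  25 ]
R3 <- R3 - (19/6)*R2:  [    0     0  -1/6   -14 ]
R4 <- R4 - (-19/6)*R2:  [    0     0  49/6    25 ]
R4 <- R4 - (-49)*R3:  [    0     0     0  -661 ]
Row echelon form:
[ 1   3     0     4 ]
[ 0  -6     1     0 ]
[ 0   0  -1/6   -14 ]
[ 0   0     0  -661 ]

REF = [1 3 0 4; 0 -6 1 0; 0 0 -1/6 -14; 0 0 0 -661]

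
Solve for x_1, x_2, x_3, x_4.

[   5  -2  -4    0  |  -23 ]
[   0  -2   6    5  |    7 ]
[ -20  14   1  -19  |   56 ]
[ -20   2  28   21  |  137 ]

(-5, 1, -1, 3)

Forward elimination on [A|b]:
R3 <- R3 - (-4)*R1:  [   0    6  -15  -19  -36 ]
R4 <- R4 - (-4)*R1:  [  0  -6  12  21  45 ]
R3 <- R3 - (-3)*R2:  [   0    0    3   -4  -15 ]
R4 <- R4 - (3)*R2:  [  0   0  -6   6  24 ]
R4 <- R4 - (-2)*R3:  [  0   0   0  -2  -6 ]
Row echelon form:
[ 5  -2  -4   0  |  -23 ]
[ 0  -2   6   5  |    7 ]
[ 0   0   3  -4  |  -15 ]
[ 0   0   0  -2  |   -6 ]
Back-substitution:
x_4 = (-6) / -2 = 3
x_3 = (-15 - (-4)*(3)) / 3 = -1
x_2 = (7 - (6)*(-1) - (5)*(3)) / -2 = 1
x_1 = (-23 - (-2)*(1) - (-4)*(-1)) / 5 = -5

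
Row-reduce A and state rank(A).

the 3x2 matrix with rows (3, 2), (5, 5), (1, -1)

Row reduction:
R2 <- R2 - (5/3)*R1:  [   0  5/3 ]
R3 <- R3 - (1/3)*R1:  [    0  -5/3 ]
R3 <- R3 - (-1)*R2:  [ 0  0 ]
Row echelon form:
[ 3    2 ]
[ 0  5/3 ]
[ 0    0 ]
Nonzero rows / pivot columns: 2

rank(A) = 2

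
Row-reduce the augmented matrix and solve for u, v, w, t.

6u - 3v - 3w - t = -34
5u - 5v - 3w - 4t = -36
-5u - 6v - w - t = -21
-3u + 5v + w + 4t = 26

(-2, 5, 3, -2)

Forward elimination on [A|b]:
R2 <- R2 - (5/6)*R1:  [     0   -5/2   -1/2  -19/6  -23/3 ]
R3 <- R3 - (-5/6)*R1:  [      0   -17/2    -7/2   -11/6  -148/3 ]
R4 <- R4 - (-1/2)*R1:  [    0   7/2  -1/2   7/2     9 ]
R3 <- R3 - (17/5)*R2:  [       0        0     -9/5   134/15  -349/15 ]
R4 <- R4 - (-7/5)*R2:  [      0       0    -6/5  -14/15  -26/15 ]
R4 <- R4 - (2/3)*R3:  [     0      0      0  -62/9  124/9 ]
Row echelon form:
[ 6    -3    -3      -1  |      -34 ]
[ 0  -5/2  -1/2   -19/6  |    -23/3 ]
[ 0     0  -9/5  134/15  |  -349/15 ]
[ 0     0     0   -62/9  |    124/9 ]
Back-substitution:
t = (124/9) / (-62/9) = -2
w = (-349/15 - (134/15)*(-2)) / (-9/5) = 3
v = (-23/3 - (-1/2)*(3) - (-19/6)*(-2)) / (-5/2) = 5
u = (-34 - (-3)*(5) - (-3)*(3) - (-1)*(-2)) / 6 = -2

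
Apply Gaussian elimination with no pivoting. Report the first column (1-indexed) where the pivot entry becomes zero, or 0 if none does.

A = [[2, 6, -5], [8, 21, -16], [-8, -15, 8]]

first zero-pivot column = 3

Naive forward elimination:
R2 <- R2 - (4)*R1:  [  0  -3   4 ]
R3 <- R3 - (-4)*R1:  [   0    9  -12 ]
R3 <- R3 - (-3)*R2:  [ 0  0  0 ]
Matrix at this point:
[ 2   6  -5 ]
[ 0  -3   4 ]
[ 0   0   0 ]
Pivot entry (3,3) in the last row is zero and there are no rows below to swap with -> zero pivot in column 3 (A is singular).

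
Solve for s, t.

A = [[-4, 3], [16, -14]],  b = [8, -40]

Forward elimination on [A|b]:
R2 <- R2 - (-4)*R1:  [  0  -2  -8 ]
Row echelon form:
[ -4   3  |   8 ]
[  0  -2  |  -8 ]
Back-substitution:
t = (-8) / -2 = 4
s = (8 - (3)*(4)) / -4 = 1

(1, 4)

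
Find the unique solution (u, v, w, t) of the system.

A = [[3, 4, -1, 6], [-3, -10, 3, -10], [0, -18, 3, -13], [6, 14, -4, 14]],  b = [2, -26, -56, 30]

(-3, 3, -5, -1)

Forward elimination on [A|b]:
R2 <- R2 - (-1)*R1:  [   0   -6    2   -4  -24 ]
R4 <- R4 - (2)*R1:  [  0   6  -2   2  26 ]
R3 <- R3 - (3)*R2:  [  0   0  -3  -1  16 ]
R4 <- R4 - (-1)*R2:  [  0   0   0  -2   2 ]
Row echelon form:
[ 3   4  -1   6  |    2 ]
[ 0  -6   2  -4  |  -24 ]
[ 0   0  -3  -1  |   16 ]
[ 0   0   0  -2  |    2 ]
Back-substitution:
t = (2) / -2 = -1
w = (16 - (-1)*(-1)) / -3 = -5
v = (-24 - (2)*(-5) - (-4)*(-1)) / -6 = 3
u = (2 - (4)*(3) - (-1)*(-5) - (6)*(-1)) / 3 = -3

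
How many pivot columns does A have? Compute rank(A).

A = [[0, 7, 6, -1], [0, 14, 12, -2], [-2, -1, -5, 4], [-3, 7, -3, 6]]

rank(A) = 3

Row reduction:
R1 <-> R3   (pivot in column 1 was zero)
[ -2  -1  -5   4 ]
[  0  14  12  -2 ]
[  0   7   6  -1 ]
[ -3   7  -3   6 ]
R4 <- R4 - (3/2)*R1:  [    0  17/2   9/2     0 ]
R3 <- R3 - (1/2)*R2:  [ 0  0  0  0 ]
R4 <- R4 - (17/28)*R2:  [      0       0  -39/14   17/14 ]
R3 <-> R4   (pivot in column 3 was zero)
[ -2  -1      -5      4 ]
[  0  14      12     -2 ]
[  0   0  -39/14  17/14 ]
[  0   0       0      0 ]
Row echelon form:
[ -2  -1      -5      4 ]
[  0  14      12     -2 ]
[  0   0  -39/14  17/14 ]
[  0   0       0      0 ]
Nonzero rows / pivot columns: 3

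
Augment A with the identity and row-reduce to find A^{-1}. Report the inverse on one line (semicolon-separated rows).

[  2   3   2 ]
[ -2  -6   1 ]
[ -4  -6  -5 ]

inverse = [6 1/2 5/2; -7/3 -1/3 -1; -2 0 -1]

Gauss-Jordan on [A | I]:
R1 <- (1/2)*R1:  [   1  3/2    1  |  1/2    0    0 ]
R2 <- R2 - (-2)*R1:  [  0  -3   3  |   1   1   0 ]
R3 <- R3 - (-4)*R1:  [  0   0  -1  |   2   0   1 ]
R2 <- (1/-3)*R2:  [    0     1    -1  |  -1/3  -1/3     0 ]
R1 <- R1 - (3/2)*R2:  [   1    0  5/2  |    1  1/2    0 ]
R3 <- (1/-1)*R3:  [  0   0   1  |  -2   0  -1 ]
R1 <- R1 - (5/2)*R3:  [   1    0    0  |    6  1/2  5/2 ]
R2 <- R2 - (-1)*R3:  [    0     1     0  |  -7/3  -1/3    -1 ]
Right block of [I | A^{-1}] is the inverse:
[    6   1/2  5/2 ]
[ -7/3  -1/3   -1 ]
[   -2     0   -1 ]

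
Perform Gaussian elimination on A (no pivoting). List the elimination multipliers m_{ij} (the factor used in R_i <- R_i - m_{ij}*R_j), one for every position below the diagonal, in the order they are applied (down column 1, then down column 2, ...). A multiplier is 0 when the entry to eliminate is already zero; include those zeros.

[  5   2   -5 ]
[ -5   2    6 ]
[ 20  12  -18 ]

Forward elimination:
R2 <- R2 - (-1)*R1:  [ 0  4  1 ]
R3 <- R3 - (4)*R1:  [ 0  4  2 ]
R3 <- R3 - (1)*R2:  [ 0  0  1 ]
Multipliers (in order of application): m_{21} = -1, m_{31} = 4, m_{32} = 1

multipliers: -1, 4, 1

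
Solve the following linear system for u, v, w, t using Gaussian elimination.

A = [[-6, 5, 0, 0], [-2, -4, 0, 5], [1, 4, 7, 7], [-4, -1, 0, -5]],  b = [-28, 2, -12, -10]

(3, -2, -1, 0)

Forward elimination on [A|b]:
R2 <- R2 - (1/3)*R1:  [     0  -17/3      0      5   34/3 ]
R3 <- R3 - (-1/6)*R1:  [     0   29/6      7      7  -50/3 ]
R4 <- R4 - (2/3)*R1:  [     0  -13/3      0     -5   26/3 ]
R3 <- R3 - (-29/34)*R2:  [      0       0       7  383/34      -7 ]
R4 <- R4 - (13/17)*R2:  [       0        0        0  -150/17        0 ]
Row echelon form:
[ -6      5  0        0  |   -28 ]
[  0  -17/3  0        5  |  34/3 ]
[  0      0  7   383/34  |    -7 ]
[  0      0  0  -150/17  |     0 ]
Back-substitution:
t = (0) / (-150/17) = 0
w = (-7 - (383/34)*(0)) / 7 = -1
v = (34/3 - (5)*(0)) / (-17/3) = -2
u = (-28 - (5)*(-2)) / -6 = 3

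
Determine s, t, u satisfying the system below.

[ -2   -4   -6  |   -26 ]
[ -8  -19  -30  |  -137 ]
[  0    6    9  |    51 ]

(-4, 1, 5)

Forward elimination on [A|b]:
R2 <- R2 - (4)*R1:  [   0   -3   -6  -33 ]
R3 <- R3 - (-2)*R2:  [   0    0   -3  -15 ]
Row echelon form:
[ -2  -4  -6  |  -26 ]
[  0  -3  -6  |  -33 ]
[  0   0  -3  |  -15 ]
Back-substitution:
u = (-15) / -3 = 5
t = (-33 - (-6)*(5)) / -3 = 1
s = (-26 - (-4)*(1) - (-6)*(5)) / -2 = -4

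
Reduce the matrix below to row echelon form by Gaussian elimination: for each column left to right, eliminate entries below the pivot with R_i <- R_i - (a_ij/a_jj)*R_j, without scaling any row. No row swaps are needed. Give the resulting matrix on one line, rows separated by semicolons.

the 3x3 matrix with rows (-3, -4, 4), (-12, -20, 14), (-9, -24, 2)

REF = [-3 -4 4; 0 -4 -2; 0 0 -4]

Forward elimination:
R2 <- R2 - (4)*R1:  [  0  -4  -2 ]
R3 <- R3 - (3)*R1:  [   0  -12  -10 ]
R3 <- R3 - (3)*R2:  [  0   0  -4 ]
Row echelon form:
[ -3  -4   4 ]
[  0  -4  -2 ]
[  0   0  -4 ]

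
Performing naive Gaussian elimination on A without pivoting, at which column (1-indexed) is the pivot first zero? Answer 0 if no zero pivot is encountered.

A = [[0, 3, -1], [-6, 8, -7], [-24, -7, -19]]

Naive forward elimination:
Pivot entry (1,1) is zero but row 2 has -6 in column 1 -> naive elimination stops; a row interchange (e.g. R1 <-> R2) would be required here.

first zero-pivot column = 1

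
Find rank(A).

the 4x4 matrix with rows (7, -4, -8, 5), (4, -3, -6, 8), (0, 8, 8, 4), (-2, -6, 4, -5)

Row reduction:
R2 <- R2 - (4/7)*R1:  [     0   -5/7  -10/7   36/7 ]
R4 <- R4 - (-2/7)*R1:  [     0  -50/7   12/7  -25/7 ]
R3 <- R3 - (-56/5)*R2:  [     0      0     -8  308/5 ]
R4 <- R4 - (10)*R2:  [   0    0   16  -55 ]
R4 <- R4 - (-2)*R3:  [     0      0      0  341/5 ]
Row echelon form:
[ 7    -4     -8      5 ]
[ 0  -5/7  -10/7   36/7 ]
[ 0     0     -8  308/5 ]
[ 0     0      0  341/5 ]
Nonzero rows / pivot columns: 4

rank(A) = 4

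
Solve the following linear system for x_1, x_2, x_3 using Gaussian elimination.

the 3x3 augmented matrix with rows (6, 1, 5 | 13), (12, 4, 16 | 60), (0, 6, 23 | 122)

Forward elimination on [A|b]:
R2 <- R2 - (2)*R1:  [  0   2   6  34 ]
R3 <- R3 - (3)*R2:  [  0   0   5  20 ]
Row echelon form:
[ 6  1  5  |  13 ]
[ 0  2  6  |  34 ]
[ 0  0  5  |  20 ]
Back-substitution:
x_3 = (20) / 5 = 4
x_2 = (34 - (6)*(4)) / 2 = 5
x_1 = (13 - (1)*(5) - (5)*(4)) / 6 = -2

(-2, 5, 4)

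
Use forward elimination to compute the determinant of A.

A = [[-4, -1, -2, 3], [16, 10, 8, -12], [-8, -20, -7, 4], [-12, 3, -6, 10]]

det(A) = 72

Forward elimination:
R2 <- R2 - (-4)*R1:  [ 0  6  0  0 ]
R3 <- R3 - (2)*R1:  [   0  -18   -3   -2 ]
R4 <- R4 - (3)*R1:  [ 0  6  0  1 ]
R3 <- R3 - (-3)*R2:  [  0   0  -3  -2 ]
R4 <- R4 - (1)*R2:  [ 0  0  0  1 ]
Upper-triangular form:
[ -4  -1  -2   3 ]
[  0   6   0   0 ]
[  0   0  -3  -2 ]
[  0   0   0   1 ]
det(A) = (-1)^0 * (-4) * (6) * (-3) * (1) = 72  (0 row swaps -> sign +1)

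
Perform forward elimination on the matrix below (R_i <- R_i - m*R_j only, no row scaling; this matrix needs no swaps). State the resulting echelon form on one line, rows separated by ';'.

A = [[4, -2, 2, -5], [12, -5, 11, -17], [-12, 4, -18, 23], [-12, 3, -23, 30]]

Forward elimination:
R2 <- R2 - (3)*R1:  [  0   1   5  -2 ]
R3 <- R3 - (-3)*R1:  [   0   -2  -12    8 ]
R4 <- R4 - (-3)*R1:  [   0   -3  -17   15 ]
R3 <- R3 - (-2)*R2:  [  0   0  -2   4 ]
R4 <- R4 - (-3)*R2:  [  0   0  -2   9 ]
R4 <- R4 - (1)*R3:  [ 0  0  0  5 ]
Row echelon form:
[ 4  -2   2  -5 ]
[ 0   1   5  -2 ]
[ 0   0  -2   4 ]
[ 0   0   0   5 ]

REF = [4 -2 2 -5; 0 1 5 -2; 0 0 -2 4; 0 0 0 5]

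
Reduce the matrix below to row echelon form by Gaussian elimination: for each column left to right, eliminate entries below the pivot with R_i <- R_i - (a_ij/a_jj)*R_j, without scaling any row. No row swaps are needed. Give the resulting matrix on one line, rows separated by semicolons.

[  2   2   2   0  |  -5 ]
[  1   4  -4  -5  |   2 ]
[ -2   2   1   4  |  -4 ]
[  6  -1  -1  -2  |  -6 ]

Forward elimination:
R2 <- R2 - (1/2)*R1:  [   0    3   -5   -5  9/2 ]
R3 <- R3 - (-1)*R1:  [  0   4   3   4  -9 ]
R4 <- R4 - (3)*R1:  [  0  -7  -7  -2   9 ]
R3 <- R3 - (4/3)*R2:  [    0     0  29/3  32/3   -15 ]
R4 <- R4 - (-7/3)*R2:  [     0      0  -56/3  -41/3   39/2 ]
R4 <- R4 - (-56/29)*R3:  [       0        0        0   201/29  -549/58 ]
Row echelon form:
[ 2  2     2       0  |       -5 ]
[ 0  3    -5      -5  |      9/2 ]
[ 0  0  29/3    32/3  |      -15 ]
[ 0  0     0  201/29  |  -549/58 ]

REF = [2 2 2 0 -5; 0 3 -5 -5 9/2; 0 0 29/3 32/3 -15; 0 0 0 201/29 -549/58]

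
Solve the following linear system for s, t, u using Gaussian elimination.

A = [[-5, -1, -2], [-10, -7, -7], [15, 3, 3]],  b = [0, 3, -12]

(-1, -3, 4)

Forward elimination on [A|b]:
R2 <- R2 - (2)*R1:  [  0  -5  -3   3 ]
R3 <- R3 - (-3)*R1:  [   0    0   -3  -12 ]
Row echelon form:
[ -5  -1  -2  |    0 ]
[  0  -5  -3  |    3 ]
[  0   0  -3  |  -12 ]
Back-substitution:
u = (-12) / -3 = 4
t = (3 - (-3)*(4)) / -5 = -3
s = (0 - (-1)*(-3) - (-2)*(4)) / -5 = -1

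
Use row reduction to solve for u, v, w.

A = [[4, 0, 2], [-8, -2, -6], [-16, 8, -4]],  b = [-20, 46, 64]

Forward elimination on [A|b]:
R2 <- R2 - (-2)*R1:  [  0  -2  -2   6 ]
R3 <- R3 - (-4)*R1:  [   0    8    4  -16 ]
R3 <- R3 - (-4)*R2:  [  0   0  -4   8 ]
Row echelon form:
[ 4   0   2  |  -20 ]
[ 0  -2  -2  |    6 ]
[ 0   0  -4  |    8 ]
Back-substitution:
w = (8) / -4 = -2
v = (6 - (-2)*(-2)) / -2 = -1
u = (-20 - (2)*(-2)) / 4 = -4

(-4, -1, -2)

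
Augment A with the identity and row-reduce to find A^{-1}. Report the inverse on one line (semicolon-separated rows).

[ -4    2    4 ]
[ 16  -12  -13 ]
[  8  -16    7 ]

inverse = [-73/24 -13/16 11/48; -9/4 -5/8 1/8; -5/3 -1/2 1/6]

Gauss-Jordan on [A | I]:
R1 <- (1/-4)*R1:  [    1  -1/2    -1  |  -1/4     0     0 ]
R2 <- R2 - (16)*R1:  [  0  -4   3  |   4   1   0 ]
R3 <- R3 - (8)*R1:  [   0  -12   15  |    2    0    1 ]
R2 <- (1/-4)*R2:  [    0     1  -3/4  |    -1  -1/4     0 ]
R1 <- R1 - (-1/2)*R2:  [     1      0  -11/8  |   -3/4   -1/8      0 ]
R3 <- R3 - (-12)*R2:  [   0    0    6  |  -10   -3    1 ]
R3 <- (1/6)*R3:  [    0     0     1  |  -5/3  -1/2   1/6 ]
R1 <- R1 - (-11/8)*R3:  [      1       0       0  |  -73/24  -13/16   11/48 ]
R2 <- R2 - (-3/4)*R3:  [    0     1     0  |  -9/4  -5/8   1/8 ]
Right block of [I | A^{-1}] is the inverse:
[ -73/24  -13/16  11/48 ]
[   -9/4    -5/8    1/8 ]
[   -5/3    -1/2    1/6 ]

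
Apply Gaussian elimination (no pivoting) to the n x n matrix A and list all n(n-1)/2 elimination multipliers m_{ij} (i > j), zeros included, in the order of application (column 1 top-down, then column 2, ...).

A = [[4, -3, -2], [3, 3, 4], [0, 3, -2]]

multipliers: 3/4, 0, 4/7

Forward elimination:
R2 <- R2 - (3/4)*R1:  [    0  21/4  11/2 ]
R3: entry in column 1 is already 0 -> m_{31} = 0 (no row operation needed)
R3 <- R3 - (4/7)*R2:  [     0      0  -36/7 ]
Multipliers (in order of application): m_{21} = 3/4, m_{31} = 0, m_{32} = 4/7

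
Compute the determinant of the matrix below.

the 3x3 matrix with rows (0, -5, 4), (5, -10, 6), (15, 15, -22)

Forward elimination:
R1 <-> R2   (pivot in column 1 was zero)
[  5  -10    6 ]
[  0   -5    4 ]
[ 15   15  -22 ]
R3 <- R3 - (3)*R1:  [   0   45  -40 ]
R3 <- R3 - (-9)*R2:  [  0   0  -4 ]
Upper-triangular form:
[ 5  -10   6 ]
[ 0   -5   4 ]
[ 0    0  -4 ]
det(A) = (-1)^1 * (5) * (-5) * (-4) = -100  (1 row swap -> sign -1)

det(A) = -100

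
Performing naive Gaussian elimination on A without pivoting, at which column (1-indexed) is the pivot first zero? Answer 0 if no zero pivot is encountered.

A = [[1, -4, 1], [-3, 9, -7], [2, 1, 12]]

Naive forward elimination:
R2 <- R2 - (-3)*R1:  [  0  -3  -4 ]
R3 <- R3 - (2)*R1:  [  0   9  10 ]
R3 <- R3 - (-3)*R2:  [  0   0  -2 ]
All pivots nonzero; naive elimination completes without hitting a zero pivot.

first zero-pivot column = 0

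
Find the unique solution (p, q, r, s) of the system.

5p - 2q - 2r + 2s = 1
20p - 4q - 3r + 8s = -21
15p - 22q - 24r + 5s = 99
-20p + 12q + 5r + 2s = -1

(-3, -5, -1, 2)

Forward elimination on [A|b]:
R2 <- R2 - (4)*R1:  [   0    4    5    0  -25 ]
R3 <- R3 - (3)*R1:  [   0  -16  -18   -1   96 ]
R4 <- R4 - (-4)*R1:  [  0   4  -3  10   3 ]
R3 <- R3 - (-4)*R2:  [  0   0   2  -1  -4 ]
R4 <- R4 - (1)*R2:  [  0   0  -8  10  28 ]
R4 <- R4 - (-4)*R3:  [  0   0   0   6  12 ]
Row echelon form:
[ 5  -2  -2   2  |    1 ]
[ 0   4   5   0  |  -25 ]
[ 0   0   2  -1  |   -4 ]
[ 0   0   0   6  |   12 ]
Back-substitution:
s = (12) / 6 = 2
r = (-4 - (-1)*(2)) / 2 = -1
q = (-25 - (5)*(-1)) / 4 = -5
p = (1 - (-2)*(-5) - (-2)*(-1) - (2)*(2)) / 5 = -3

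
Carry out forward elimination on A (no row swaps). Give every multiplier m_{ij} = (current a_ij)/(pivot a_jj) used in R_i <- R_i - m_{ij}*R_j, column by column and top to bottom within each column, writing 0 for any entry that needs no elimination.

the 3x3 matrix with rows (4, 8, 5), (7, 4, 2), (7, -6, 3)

multipliers: 7/4, 7/4, 2

Forward elimination:
R2 <- R2 - (7/4)*R1:  [     0    -10  -27/4 ]
R3 <- R3 - (7/4)*R1:  [     0    -20  -23/4 ]
R3 <- R3 - (2)*R2:  [    0     0  31/4 ]
Multipliers (in order of application): m_{21} = 7/4, m_{31} = 7/4, m_{32} = 2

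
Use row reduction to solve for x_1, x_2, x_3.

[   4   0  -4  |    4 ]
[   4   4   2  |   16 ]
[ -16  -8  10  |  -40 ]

(1, 3, 0)

Forward elimination on [A|b]:
R2 <- R2 - (1)*R1:  [  0   4   6  12 ]
R3 <- R3 - (-4)*R1:  [   0   -8   -6  -24 ]
R3 <- R3 - (-2)*R2:  [ 0  0  6  0 ]
Row echelon form:
[ 4  0  -4  |   4 ]
[ 0  4   6  |  12 ]
[ 0  0   6  |   0 ]
Back-substitution:
x_3 = (0) / 6 = 0
x_2 = (12 - (6)*(0)) / 4 = 3
x_1 = (4 - (-4)*(0)) / 4 = 1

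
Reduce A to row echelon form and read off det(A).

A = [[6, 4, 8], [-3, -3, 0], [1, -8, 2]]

det(A) = 204

Forward elimination:
R2 <- R2 - (-1/2)*R1:  [  0  -1   4 ]
R3 <- R3 - (1/6)*R1:  [     0  -26/3    2/3 ]
R3 <- R3 - (26/3)*R2:  [   0    0  -34 ]
Upper-triangular form:
[ 6   4    8 ]
[ 0  -1    4 ]
[ 0   0  -34 ]
det(A) = (-1)^0 * (6) * (-1) * (-34) = 204  (0 row swaps -> sign +1)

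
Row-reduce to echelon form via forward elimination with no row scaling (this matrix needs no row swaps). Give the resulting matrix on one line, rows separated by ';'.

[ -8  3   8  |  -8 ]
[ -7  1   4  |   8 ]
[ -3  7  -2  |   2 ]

REF = [-8 3 8 -8; 0 -13/8 -3 15; 0 0 -206/13 770/13]

Forward elimination:
R2 <- R2 - (7/8)*R1:  [     0  -13/8     -3     15 ]
R3 <- R3 - (3/8)*R1:  [    0  47/8    -5     5 ]
R3 <- R3 - (-47/13)*R2:  [       0        0  -206/13   770/13 ]
Row echelon form:
[ -8      3        8  |      -8 ]
[  0  -13/8       -3  |      15 ]
[  0      0  -206/13  |  770/13 ]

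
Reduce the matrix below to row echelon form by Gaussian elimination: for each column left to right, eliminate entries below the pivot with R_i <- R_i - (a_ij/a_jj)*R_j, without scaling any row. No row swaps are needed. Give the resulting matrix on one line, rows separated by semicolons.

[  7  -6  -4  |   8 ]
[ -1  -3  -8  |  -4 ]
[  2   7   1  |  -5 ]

REF = [7 -6 -4 8; 0 -27/7 -60/7 -20/7; 0 0 -155/9 -371/27]

Forward elimination:
R2 <- R2 - (-1/7)*R1:  [     0  -27/7  -60/7  -20/7 ]
R3 <- R3 - (2/7)*R1:  [     0   61/7   15/7  -51/7 ]
R3 <- R3 - (-61/27)*R2:  [       0        0   -155/9  -371/27 ]
Row echelon form:
[ 7     -6      -4  |        8 ]
[ 0  -27/7   -60/7  |    -20/7 ]
[ 0      0  -155/9  |  -371/27 ]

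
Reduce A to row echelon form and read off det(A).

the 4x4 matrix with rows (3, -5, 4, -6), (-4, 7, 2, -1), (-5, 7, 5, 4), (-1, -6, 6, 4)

Forward elimination:
R2 <- R2 - (-4/3)*R1:  [    0   1/3  22/3    -9 ]
R3 <- R3 - (-5/3)*R1:  [    0  -4/3  35/3    -6 ]
R4 <- R4 - (-1/3)*R1:  [     0  -23/3   22/3      2 ]
R3 <- R3 - (-4)*R2:  [   0    0   41  -42 ]
R4 <- R4 - (-23)*R2:  [    0     0   176  -205 ]
R4 <- R4 - (176/41)*R3:  [        0         0         0  -1013/41 ]
Upper-triangular form:
[ 3   -5     4        -6 ]
[ 0  1/3  22/3        -9 ]
[ 0    0    41       -42 ]
[ 0    0     0  -1013/41 ]
det(A) = (-1)^0 * (3) * (1/3) * (41) * (-1013/41) = -1013  (0 row swaps -> sign +1)

det(A) = -1013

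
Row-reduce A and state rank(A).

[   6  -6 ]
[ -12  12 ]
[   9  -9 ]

Row reduction:
R2 <- R2 - (-2)*R1:  [ 0  0 ]
R3 <- R3 - (3/2)*R1:  [ 0  0 ]
Row echelon form:
[ 6  -6 ]
[ 0   0 ]
[ 0   0 ]
Nonzero rows / pivot columns: 1

rank(A) = 1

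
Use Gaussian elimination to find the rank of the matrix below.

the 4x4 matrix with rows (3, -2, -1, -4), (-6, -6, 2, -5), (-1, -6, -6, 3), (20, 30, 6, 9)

Row reduction:
R2 <- R2 - (-2)*R1:  [   0  -10    0  -13 ]
R3 <- R3 - (-1/3)*R1:  [     0  -20/3  -19/3    5/3 ]
R4 <- R4 - (20/3)*R1:  [     0  130/3   38/3  107/3 ]
R3 <- R3 - (2/3)*R2:  [     0      0  -19/3   31/3 ]
R4 <- R4 - (-13/3)*R2:  [     0      0   38/3  -62/3 ]
R4 <- R4 - (-2)*R3:  [ 0  0  0  0 ]
Row echelon form:
[ 3   -2     -1    -4 ]
[ 0  -10      0   -13 ]
[ 0    0  -19/3  31/3 ]
[ 0    0      0     0 ]
Nonzero rows / pivot columns: 3

rank(A) = 3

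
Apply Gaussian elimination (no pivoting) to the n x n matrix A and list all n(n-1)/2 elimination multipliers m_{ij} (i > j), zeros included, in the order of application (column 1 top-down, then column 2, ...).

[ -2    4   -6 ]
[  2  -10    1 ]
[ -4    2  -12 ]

multipliers: -1, 2, 1

Forward elimination:
R2 <- R2 - (-1)*R1:  [  0  -6  -5 ]
R3 <- R3 - (2)*R1:  [  0  -6   0 ]
R3 <- R3 - (1)*R2:  [ 0  0  5 ]
Multipliers (in order of application): m_{21} = -1, m_{31} = 2, m_{32} = 1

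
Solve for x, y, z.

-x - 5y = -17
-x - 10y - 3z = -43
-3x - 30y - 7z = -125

(-3, 4, 2)

Forward elimination on [A|b]:
R2 <- R2 - (1)*R1:  [   0   -5   -3  -26 ]
R3 <- R3 - (3)*R1:  [   0  -15   -7  -74 ]
R3 <- R3 - (3)*R2:  [ 0  0  2  4 ]
Row echelon form:
[ -1  -5   0  |  -17 ]
[  0  -5  -3  |  -26 ]
[  0   0   2  |    4 ]
Back-substitution:
z = (4) / 2 = 2
y = (-26 - (-3)*(2)) / -5 = 4
x = (-17 - (-5)*(4)) / -1 = -3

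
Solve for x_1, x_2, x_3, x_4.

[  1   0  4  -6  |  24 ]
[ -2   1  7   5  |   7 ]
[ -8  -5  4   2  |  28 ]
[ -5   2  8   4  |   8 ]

(0, -4, 3, -2)

Forward elimination on [A|b]:
R2 <- R2 - (-2)*R1:  [  0   1  15  -7  55 ]
R3 <- R3 - (-8)*R1:  [   0   -5   36  -46  220 ]
R4 <- R4 - (-5)*R1:  [   0    2   28  -26  128 ]
R3 <- R3 - (-5)*R2:  [   0    0  111  -81  495 ]
R4 <- R4 - (2)*R2:  [   0    0   -2  -12   18 ]
R4 <- R4 - (-2/111)*R3:  [       0        0        0  -498/37   996/37 ]
Row echelon form:
[ 1  0    4       -6  |      24 ]
[ 0  1   15       -7  |      55 ]
[ 0  0  111      -81  |     495 ]
[ 0  0    0  -498/37  |  996/37 ]
Back-substitution:
x_4 = (996/37) / (-498/37) = -2
x_3 = (495 - (-81)*(-2)) / 111 = 3
x_2 = (55 - (15)*(3) - (-7)*(-2)) / 1 = -4
x_1 = (24 - (4)*(3) - (-6)*(-2)) / 1 = 0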